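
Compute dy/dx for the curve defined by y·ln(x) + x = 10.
Differentiate the relation implicitly: treat y = y(x) and apply the chain rule, so every y-derivative picks up a y' = dy/dx factor.

With everything moved to the left-hand side, differentiate term by term:
  d/dx[x] = 1
  d/dx[y·ln(x)] = y'·ln(x) + y/x
  d/dx[-10] = 0

Separating the contributions that come from x directly and those that come through y:
  without y':      1 + y/x
  multiplying y':  ln(x)

so (1 + y/x) + (ln(x))·y' = 0, and therefore
  dy/dx = -(1 + y/x)/(ln(x))
        = -((x + y)/x)/(ln(x)) = (-x - y)/(x·ln(x))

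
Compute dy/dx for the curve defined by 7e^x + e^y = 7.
Differentiate both sides with respect to x, treating y as y(x). By the chain rule, any term containing y contributes a factor of y' = dy/dx when we differentiate it.

Move every term to one side and write the relation as F(x, y) = 0. Term by term,
  d/dx[7e^(x)] = 7e^(x)
  d/dx[e^(y)] = y'·e^(y)
  d/dx[-7] = 0

The pieces without y' make up ∂F/∂x and the coefficient of y' is ∂F/∂y:
  ∂F/∂x = 7e^(x),
  ∂F/∂y = e^(y).

Since d/dx[F] = ∂F/∂x + (∂F/∂y)·y' = 0, solve for y':
  (∂F/∂y)·y' = -∂F/∂x
  dy/dx = -(∂F/∂x)/(∂F/∂y) = -(7e^(x))/(e^(y)) = -7e^(x - y)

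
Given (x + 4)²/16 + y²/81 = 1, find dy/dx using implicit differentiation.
Differentiate the relation implicitly: treat y = y(x) and apply the chain rule, so every y-derivative picks up a y' = dy/dx factor.

With everything moved to the left-hand side, differentiate term by term:
  d/dx[y^2/81] = 2y·y'/81
  d/dx[(x + 4)^2/16] = x/8 + 1/2
  d/dx[-1] = 0

Separating the contributions that come from x directly and those that come through y:
  without y':      x/8 + 1/2
  multiplying y':  2y/81

so (x/8 + 1/2) + (2y/81)·y' = 0, and therefore
  dy/dx = -(x/8 + 1/2)/(2y/81)
        = -((x + 4)/8)/(2y/81) = 81(-x - 4)/(16y)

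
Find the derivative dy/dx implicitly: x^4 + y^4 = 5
Apply d/dx to both sides, remembering that y depends on x. Each occurrence of y therefore brings in a y' = dy/dx via the chain rule.

With F(x, y) equal to the left-hand side minus the right, differentiate F term by term:
  d/dx[x^4] = 4x^3
  d/dx[y^4] = 4y^3·y'
  d/dx[-5] = 0
Adding these up, d/dx[F] = 0 becomes
  (4x^3) + (4y^3)·y' = 0,
so isolating y',
  dy/dx = -(4x^3)/(4y^3) = -x^3/y^3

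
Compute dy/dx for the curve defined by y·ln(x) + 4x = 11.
Differentiate both sides with respect to x, treating y as y(x). By the chain rule, any term containing y contributes a factor of y' = dy/dx when we differentiate it.

Move every term to one side and write the relation as F(x, y) = 0. Term by term,
  d/dx[4x] = 4
  d/dx[y·ln(x)] = y'·ln(x) + y/x
  d/dx[-11] = 0

The pieces without y' make up ∂F/∂x and the coefficient of y' is ∂F/∂y:
  ∂F/∂x = 4 + y/x,
  ∂F/∂y = ln(x).

Since d/dx[F] = ∂F/∂x + (∂F/∂y)·y' = 0, solve for y':
  (∂F/∂y)·y' = -∂F/∂x
  dy/dx = -(∂F/∂x)/(∂F/∂y) = -(4 + y/x)/(ln(x))
        = -((4x + y)/x)/(ln(x)) = (-4x - y)/(x·ln(x))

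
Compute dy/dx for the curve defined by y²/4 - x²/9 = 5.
Differentiate the relation implicitly: treat y = y(x) and apply the chain rule, so every y-derivative picks up a y' = dy/dx factor.

With everything moved to the left-hand side, differentiate term by term:
  d/dx[-x^2/9] = -2x/9
  d/dx[y^2/4] = y·y'/2
  d/dx[-5] = 0

Separating the contributions that come from x directly and those that come through y:
  without y':      -2x/9
  multiplying y':  y/2

so (-2x/9) + (y/2)·y' = 0, and therefore
  dy/dx = -(-2x/9)/(y/2) = 4x/(9y)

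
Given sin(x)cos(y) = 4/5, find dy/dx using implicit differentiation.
Apply d/dx to both sides, remembering that y depends on x. Each occurrence of y therefore brings in a y' = dy/dx via the chain rule.

With F(x, y) equal to the left-hand side minus the right, differentiate F term by term:
  d/dx[sin(x)·cos(y)] = -y'·sin(x)·sin(y) + cos(x)·cos(y)
  d/dx[-4/5] = 0
Adding these up, d/dx[F] = 0 becomes
  (cos(x)·cos(y)) + (-sin(x)·sin(y))·y' = 0,
so isolating y',
  dy/dx = -(cos(x)·cos(y))/(-sin(x)·sin(y)) = 1/(tan(x)·tan(y))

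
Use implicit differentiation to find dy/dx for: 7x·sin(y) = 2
Apply d/dx to both sides, remembering that y depends on x. Each occurrence of y therefore brings in a y' = dy/dx via the chain rule.

With F(x, y) equal to the left-hand side minus the right, differentiate F term by term:
  d/dx[7x·sin(y)] = 7x·y'·cos(y) + 7sin(y)
  d/dx[-2] = 0
Adding these up, d/dx[F] = 0 becomes
  (7sin(y)) + (7x·cos(y))·y' = 0,
so isolating y',
  dy/dx = -(7sin(y))/(7x·cos(y)) = -tan(y)/x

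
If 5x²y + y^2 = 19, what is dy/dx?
Differentiate both sides with respect to x, treating y as y(x). By the chain rule, any term containing y contributes a factor of y' = dy/dx when we differentiate it.

Move every term to one side and write the relation as F(x, y) = 0. Term by term,
  d/dx[5x^2y] = 5x^2·y' + 10xy
  d/dx[y^2] = 2y·y'
  d/dx[-19] = 0

The pieces without y' make up ∂F/∂x and the coefficient of y' is ∂F/∂y:
  ∂F/∂x = 10xy,
  ∂F/∂y = 5x^2 + 2y.

Since d/dx[F] = ∂F/∂x + (∂F/∂y)·y' = 0, solve for y':
  (∂F/∂y)·y' = -∂F/∂x
  dy/dx = -(∂F/∂x)/(∂F/∂y) = -(10xy)/(5x^2 + 2y) = -10xy/(5x^2 + 2y)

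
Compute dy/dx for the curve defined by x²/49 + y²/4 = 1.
Differentiate the relation implicitly: treat y = y(x) and apply the chain rule, so every y-derivative picks up a y' = dy/dx factor.

With everything moved to the left-hand side, differentiate term by term:
  d/dx[x^2/49] = 2x/49
  d/dx[y^2/4] = y·y'/2
  d/dx[-1] = 0

Separating the contributions that come from x directly and those that come through y:
  without y':      2x/49
  multiplying y':  y/2

so (2x/49) + (y/2)·y' = 0, and therefore
  dy/dx = -(2x/49)/(y/2) = -4x/(49y)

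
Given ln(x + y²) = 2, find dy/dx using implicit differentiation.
Differentiate both sides with respect to x, treating y as y(x). By the chain rule, any term containing y contributes a factor of y' = dy/dx when we differentiate it.

Move every term to one side and write the relation as F(x, y) = 0. Term by term,
  d/dx[ln(x + y^2)] = (2y·y' + 1)/(x + y^2)
  d/dx[-2] = 0

The pieces without y' make up ∂F/∂x and the coefficient of y' is ∂F/∂y:
  ∂F/∂x = 1/(x + y^2),
  ∂F/∂y = 2y/(x + y^2).

Since d/dx[F] = ∂F/∂x + (∂F/∂y)·y' = 0, solve for y':
  (∂F/∂y)·y' = -∂F/∂x
  dy/dx = -(∂F/∂x)/(∂F/∂y) = -(1/(x + y^2))/(2y/(x + y^2)) = -1/(2y)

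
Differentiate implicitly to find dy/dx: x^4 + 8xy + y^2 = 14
Take d/dx of both sides. Since y is implicitly a function of x, the chain rule attaches a y' = dy/dx factor whenever we differentiate through y.

Set F(x, y) = (left side) − (right side), so the curve is F = 0. Differentiating each term of F:
  d/dx[x^4] = 4x^3
  d/dx[8xy] = 8x·y' + 8y
  d/dx[y^2] = 2y·y'
  d/dx[-14] = 0

Collecting, the y'-free part is the partial derivative in x and the y' coefficient is the partial derivative in y:
  ∂F/∂x = 4x^3 + 8y
  ∂F/∂y = 8x + 2y

so d/dx[F(x, y(x))] = ∂F/∂x + (∂F/∂y)·y' = 0. Rearranging,
  dy/dx = -(∂F/∂x)/(∂F/∂y) = -(4x^3 + 8y)/(8x + 2y) = 2(-x^3 - 2y)/(4x + y)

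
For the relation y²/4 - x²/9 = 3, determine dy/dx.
Apply d/dx to both sides, remembering that y depends on x. Each occurrence of y therefore brings in a y' = dy/dx via the chain rule.

With F(x, y) equal to the left-hand side minus the right, differentiate F term by term:
  d/dx[-x^2/9] = -2x/9
  d/dx[y^2/4] = y·y'/2
  d/dx[-3] = 0
Adding these up, d/dx[F] = 0 becomes
  (-2x/9) + (y/2)·y' = 0,
so isolating y',
  dy/dx = -(-2x/9)/(y/2) = 4x/(9y)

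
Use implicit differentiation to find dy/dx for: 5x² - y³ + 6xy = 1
Differentiate the relation implicitly: treat y = y(x) and apply the chain rule, so every y-derivative picks up a y' = dy/dx factor.

With everything moved to the left-hand side, differentiate term by term:
  d/dx[5x^2] = 10x
  d/dx[6xy] = 6x·y' + 6y
  d/dx[-y^3] = -3y^2·y'
  d/dx[-1] = 0

Separating the contributions that come from x directly and those that come through y:
  without y':      10x + 6y
  multiplying y':  6x - 3y^2

so (10x + 6y) + (6x - 3y^2)·y' = 0, and therefore
  dy/dx = -(10x + 6y)/(6x - 3y^2) = 2(-5x - 3y)/(3(2x - y^2))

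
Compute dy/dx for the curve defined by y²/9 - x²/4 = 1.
Differentiate both sides with respect to x, treating y as y(x). By the chain rule, any term containing y contributes a factor of y' = dy/dx when we differentiate it.

Move every term to one side and write the relation as F(x, y) = 0. Term by term,
  d/dx[-x^2/4] = -x/2
  d/dx[y^2/9] = 2y·y'/9
  d/dx[-1] = 0

The pieces without y' make up ∂F/∂x and the coefficient of y' is ∂F/∂y:
  ∂F/∂x = -x/2,
  ∂F/∂y = 2y/9.

Since d/dx[F] = ∂F/∂x + (∂F/∂y)·y' = 0, solve for y':
  (∂F/∂y)·y' = -∂F/∂x
  dy/dx = -(∂F/∂x)/(∂F/∂y) = -(-x/2)/(2y/9) = 9x/(4y)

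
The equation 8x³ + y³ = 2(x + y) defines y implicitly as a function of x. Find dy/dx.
Differentiate the relation implicitly: treat y = y(x) and apply the chain rule, so every y-derivative picks up a y' = dy/dx factor.

With everything moved to the left-hand side, differentiate term by term:
  d/dx[8x^3] = 24x^2
  d/dx[-2x] = -2
  d/dx[y^3] = 3y^2·y'
  d/dx[-2y] = -2·y'

Separating the contributions that come from x directly and those that come through y:
  without y':      24x^2 - 2
  multiplying y':  3y^2 - 2

so (24x^2 - 2) + (3y^2 - 2)·y' = 0, and therefore
  dy/dx = -(24x^2 - 2)/(3y^2 - 2) = 2(1 - 12x^2)/(3y^2 - 2)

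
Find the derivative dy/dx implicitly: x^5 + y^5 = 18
Take d/dx of both sides. Since y is implicitly a function of x, the chain rule attaches a y' = dy/dx factor whenever we differentiate through y.

Set F(x, y) = (left side) − (right side), so the curve is F = 0. Differentiating each term of F:
  d/dx[x^5] = 5x^4
  d/dx[y^5] = 5y^4·y'
  d/dx[-18] = 0

Collecting, the y'-free part is the partial derivative in x and the y' coefficient is the partial derivative in y:
  ∂F/∂x = 5x^4
  ∂F/∂y = 5y^4

so d/dx[F(x, y(x))] = ∂F/∂x + (∂F/∂y)·y' = 0. Rearranging,
  dy/dx = -(∂F/∂x)/(∂F/∂y) = -(5x^4)/(5y^4) = -x^4/y^4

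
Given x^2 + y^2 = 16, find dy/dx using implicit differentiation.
Take d/dx of both sides. Since y is implicitly a function of x, the chain rule attaches a y' = dy/dx factor whenever we differentiate through y.

Set F(x, y) = (left side) − (right side), so the curve is F = 0. Differentiating each term of F:
  d/dx[x^2] = 2x
  d/dx[y^2] = 2y·y'
  d/dx[-16] = 0

Collecting, the y'-free part is the partial derivative in x and the y' coefficient is the partial derivative in y:
  ∂F/∂x = 2x
  ∂F/∂y = 2y

so d/dx[F(x, y(x))] = ∂F/∂x + (∂F/∂y)·y' = 0. Rearranging,
  dy/dx = -(∂F/∂x)/(∂F/∂y) = -(2x)/(2y) = -x/y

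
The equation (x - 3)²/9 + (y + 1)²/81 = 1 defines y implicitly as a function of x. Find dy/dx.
Apply d/dx to both sides, remembering that y depends on x. Each occurrence of y therefore brings in a y' = dy/dx via the chain rule.

With F(x, y) equal to the left-hand side minus the right, differentiate F term by term:
  d/dx[(x - 3)^2/9] = 2x/9 - 2/3
  d/dx[(y + 1)^2/81] = 2·y'(y + 1)/81
  d/dx[-1] = 0
Adding these up, d/dx[F] = 0 becomes
  (2x/9 - 2/3) + (2y/81 + 2/81)·y' = 0,
so isolating y',
  dy/dx = -(2x/9 - 2/3)/(2y/81 + 2/81)
        = -(2(x - 3)/9)/(2(y + 1)/81) = 9(3 - x)/(y + 1)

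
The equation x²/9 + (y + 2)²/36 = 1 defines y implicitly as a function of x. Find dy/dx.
Differentiate the relation implicitly: treat y = y(x) and apply the chain rule, so every y-derivative picks up a y' = dy/dx factor.

With everything moved to the left-hand side, differentiate term by term:
  d/dx[x^2/9] = 2x/9
  d/dx[(y + 2)^2/36] = y'(y + 2)/18
  d/dx[-1] = 0

Separating the contributions that come from x directly and those that come through y:
  without y':      2x/9
  multiplying y':  y/18 + 1/9

so (2x/9) + (y/18 + 1/9)·y' = 0, and therefore
  dy/dx = -(2x/9)/(y/18 + 1/9)
        = -(2x/9)/((y + 2)/18) = -4x/(y + 2)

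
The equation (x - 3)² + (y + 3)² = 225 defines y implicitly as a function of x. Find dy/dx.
Differentiate both sides with respect to x, treating y as y(x). By the chain rule, any term containing y contributes a factor of y' = dy/dx when we differentiate it.

Move every term to one side and write the relation as F(x, y) = 0. Term by term,
  d/dx[(x - 3)^2] = 2x - 6
  d/dx[(y + 3)^2] = 2·y'(y + 3)
  d/dx[-225] = 0

The pieces without y' make up ∂F/∂x and the coefficient of y' is ∂F/∂y:
  ∂F/∂x = 2x - 6,
  ∂F/∂y = 2y + 6.

Since d/dx[F] = ∂F/∂x + (∂F/∂y)·y' = 0, solve for y':
  (∂F/∂y)·y' = -∂F/∂x
  dy/dx = -(∂F/∂x)/(∂F/∂y) = -(2x - 6)/(2y + 6) = (3 - x)/(y + 3)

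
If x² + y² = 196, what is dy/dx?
Differentiate both sides with respect to x, treating y as y(x). By the chain rule, any term containing y contributes a factor of y' = dy/dx when we differentiate it.

Move every term to one side and write the relation as F(x, y) = 0. Term by term,
  d/dx[x^2] = 2x
  d/dx[y^2] = 2y·y'
  d/dx[-196] = 0

The pieces without y' make up ∂F/∂x and the coefficient of y' is ∂F/∂y:
  ∂F/∂x = 2x,
  ∂F/∂y = 2y.

Since d/dx[F] = ∂F/∂x + (∂F/∂y)·y' = 0, solve for y':
  (∂F/∂y)·y' = -∂F/∂x
  dy/dx = -(∂F/∂x)/(∂F/∂y) = -(2x)/(2y) = -x/y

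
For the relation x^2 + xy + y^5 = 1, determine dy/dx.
Differentiate both sides with respect to x, treating y as y(x). By the chain rule, any term containing y contributes a factor of y' = dy/dx when we differentiate it.

Move every term to one side and write the relation as F(x, y) = 0. Term by term,
  d/dx[x^2] = 2x
  d/dx[xy] = x·y' + y
  d/dx[y^5] = 5y^4·y'
  d/dx[-1] = 0

The pieces without y' make up ∂F/∂x and the coefficient of y' is ∂F/∂y:
  ∂F/∂x = 2x + y,
  ∂F/∂y = x + 5y^4.

Since d/dx[F] = ∂F/∂x + (∂F/∂y)·y' = 0, solve for y':
  (∂F/∂y)·y' = -∂F/∂x
  dy/dx = -(∂F/∂x)/(∂F/∂y) = -(2x + y)/(x + 5y^4) = (-2x - y)/(x + 5y^4)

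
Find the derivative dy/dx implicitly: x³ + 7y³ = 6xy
Differentiate both sides with respect to x, treating y as y(x). By the chain rule, any term containing y contributes a factor of y' = dy/dx when we differentiate it.

Move every term to one side and write the relation as F(x, y) = 0. Term by term,
  d/dx[x^3] = 3x^2
  d/dx[-6xy] = -6x·y' - 6y
  d/dx[7y^3] = 21y^2·y'

The pieces without y' make up ∂F/∂x and the coefficient of y' is ∂F/∂y:
  ∂F/∂x = 3x^2 - 6y,
  ∂F/∂y = -6x + 21y^2.

Since d/dx[F] = ∂F/∂x + (∂F/∂y)·y' = 0, solve for y':
  (∂F/∂y)·y' = -∂F/∂x
  dy/dx = -(∂F/∂x)/(∂F/∂y) = -(3x^2 - 6y)/(-6x + 21y^2) = (x^2 - 2y)/(2x - 7y^2)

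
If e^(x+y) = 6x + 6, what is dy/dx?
Differentiate both sides with respect to x, treating y as y(x). By the chain rule, any term containing y contributes a factor of y' = dy/dx when we differentiate it.

Move every term to one side and write the relation as F(x, y) = 0. Term by term,
  d/dx[-6x] = -6
  d/dx[e^(x + y)] = (y' + 1)·e^(x + y)
  d/dx[-6] = 0

The pieces without y' make up ∂F/∂x and the coefficient of y' is ∂F/∂y:
  ∂F/∂x = e^(x + y) - 6,
  ∂F/∂y = e^(x + y).

Since d/dx[F] = ∂F/∂x + (∂F/∂y)·y' = 0, solve for y':
  (∂F/∂y)·y' = -∂F/∂x
  dy/dx = -(∂F/∂x)/(∂F/∂y) = -(e^(x + y) - 6)/(e^(x + y)) = 6e^(-x - y) - 1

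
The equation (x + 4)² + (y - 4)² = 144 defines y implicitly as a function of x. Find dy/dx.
Differentiate both sides with respect to x, treating y as y(x). By the chain rule, any term containing y contributes a factor of y' = dy/dx when we differentiate it.

Move every term to one side and write the relation as F(x, y) = 0. Term by term,
  d/dx[(x + 4)^2] = 2x + 8
  d/dx[(y - 4)^2] = 2·y'(y - 4)
  d/dx[-144] = 0

The pieces without y' make up ∂F/∂x and the coefficient of y' is ∂F/∂y:
  ∂F/∂x = 2x + 8,
  ∂F/∂y = 2y - 8.

Since d/dx[F] = ∂F/∂x + (∂F/∂y)·y' = 0, solve for y':
  (∂F/∂y)·y' = -∂F/∂x
  dy/dx = -(∂F/∂x)/(∂F/∂y) = -(2x + 8)/(2y - 8) = (-x - 4)/(y - 4)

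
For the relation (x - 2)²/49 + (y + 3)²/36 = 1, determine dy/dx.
Take d/dx of both sides. Since y is implicitly a function of x, the chain rule attaches a y' = dy/dx factor whenever we differentiate through y.

Set F(x, y) = (left side) − (right side), so the curve is F = 0. Differentiating each term of F:
  d/dx[(x - 2)^2/49] = 2x/49 - 4/49
  d/dx[(y + 3)^2/36] = y'(y + 3)/18
  d/dx[-1] = 0

Collecting, the y'-free part is the partial derivative in x and the y' coefficient is the partial derivative in y:
  ∂F/∂x = 2x/49 - 4/49
  ∂F/∂y = y/18 + 1/6

so d/dx[F(x, y(x))] = ∂F/∂x + (∂F/∂y)·y' = 0. Rearranging,
  dy/dx = -(∂F/∂x)/(∂F/∂y) = -(2x/49 - 4/49)/(y/18 + 1/6)
        = -(2(x - 2)/49)/((y + 3)/18) = 36(2 - x)/(49(y + 3))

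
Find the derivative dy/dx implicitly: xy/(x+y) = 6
Differentiate both sides with respect to x, treating y as y(x). By the chain rule, any term containing y contributes a factor of y' = dy/dx when we differentiate it.

Move every term to one side and write the relation as F(x, y) = 0. Term by term,
  d/dx[xy/(x + y)] = xy(-y' - 1)/(x + y)^2 + x·y'/(x + y) + y/(x + y)
  d/dx[-6] = 0

The pieces without y' make up ∂F/∂x and the coefficient of y' is ∂F/∂y:
  ∂F/∂x = -xy/(x + y)^2 + y/(x + y),
  ∂F/∂y = -xy/(x + y)^2 + x/(x + y).

Since d/dx[F] = ∂F/∂x + (∂F/∂y)·y' = 0, solve for y':
  (∂F/∂y)·y' = -∂F/∂x
  dy/dx = -(∂F/∂x)/(∂F/∂y) = -(-xy/(x + y)^2 + y/(x + y))/(-xy/(x + y)^2 + x/(x + y))
        = -(y^2/(x + y)^2)/(x^2/(x + y)^2) = -y^2/x^2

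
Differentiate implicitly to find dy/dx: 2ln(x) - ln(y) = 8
Take d/dx of both sides. Since y is implicitly a function of x, the chain rule attaches a y' = dy/dx factor whenever we differentiate through y.

Set F(x, y) = (left side) − (right side), so the curve is F = 0. Differentiating each term of F:
  d/dx[2ln(x)] = 2/x
  d/dx[-ln(y)] = -y'/y
  d/dx[-8] = 0

Collecting, the y'-free part is the partial derivative in x and the y' coefficient is the partial derivative in y:
  ∂F/∂x = 2/x
  ∂F/∂y = -1/y

so d/dx[F(x, y(x))] = ∂F/∂x + (∂F/∂y)·y' = 0. Rearranging,
  dy/dx = -(∂F/∂x)/(∂F/∂y) = -(2/x)/(-1/y) = 2y/x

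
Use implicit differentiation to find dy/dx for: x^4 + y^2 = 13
Differentiate the relation implicitly: treat y = y(x) and apply the chain rule, so every y-derivative picks up a y' = dy/dx factor.

With everything moved to the left-hand side, differentiate term by term:
  d/dx[x^4] = 4x^3
  d/dx[y^2] = 2y·y'
  d/dx[-13] = 0

Separating the contributions that come from x directly and those that come through y:
  without y':      4x^3
  multiplying y':  2y

so (4x^3) + (2y)·y' = 0, and therefore
  dy/dx = -(4x^3)/(2y) = -2x^3/y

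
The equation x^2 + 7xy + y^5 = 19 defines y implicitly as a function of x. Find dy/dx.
Apply d/dx to both sides, remembering that y depends on x. Each occurrence of y therefore brings in a y' = dy/dx via the chain rule.

With F(x, y) equal to the left-hand side minus the right, differentiate F term by term:
  d/dx[x^2] = 2x
  d/dx[7xy] = 7x·y' + 7y
  d/dx[y^5] = 5y^4·y'
  d/dx[-19] = 0
Adding these up, d/dx[F] = 0 becomes
  (2x + 7y) + (7x + 5y^4)·y' = 0,
so isolating y',
  dy/dx = -(2x + 7y)/(7x + 5y^4) = (-2x - 7y)/(7x + 5y^4)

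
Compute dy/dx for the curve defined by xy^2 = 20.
Apply d/dx to both sides, remembering that y depends on x. Each occurrence of y therefore brings in a y' = dy/dx via the chain rule.

With F(x, y) equal to the left-hand side minus the right, differentiate F term by term:
  d/dx[xy^2] = 2xy·y' + y^2
  d/dx[-20] = 0
Adding these up, d/dx[F] = 0 becomes
  (y^2) + (2xy)·y' = 0,
so isolating y',
  dy/dx = -(y^2)/(2xy) = -y/(2x)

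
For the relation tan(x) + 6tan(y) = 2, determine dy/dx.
Take d/dx of both sides. Since y is implicitly a function of x, the chain rule attaches a y' = dy/dx factor whenever we differentiate through y.

Set F(x, y) = (left side) − (right side), so the curve is F = 0. Differentiating each term of F:
  d/dx[tan(x)] = tan(x)^2 + 1
  d/dx[6tan(y)] = 6·y'(tan(y)^2 + 1)
  d/dx[-2] = 0

Collecting, the y'-free part is the partial derivative in x and the y' coefficient is the partial derivative in y:
  ∂F/∂x = tan(x)^2 + 1
  ∂F/∂y = 6tan(y)^2 + 6

so d/dx[F(x, y(x))] = ∂F/∂x + (∂F/∂y)·y' = 0. Rearranging,
  dy/dx = -(∂F/∂x)/(∂F/∂y) = -(tan(x)^2 + 1)/(6tan(y)^2 + 6) = -cos(y)^2/(6cos(x)^2)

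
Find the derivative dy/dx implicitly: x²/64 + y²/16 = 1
Apply d/dx to both sides, remembering that y depends on x. Each occurrence of y therefore brings in a y' = dy/dx via the chain rule.

With F(x, y) equal to the left-hand side minus the right, differentiate F term by term:
  d/dx[x^2/64] = x/32
  d/dx[y^2/16] = y·y'/8
  d/dx[-1] = 0
Adding these up, d/dx[F] = 0 becomes
  (x/32) + (y/8)·y' = 0,
so isolating y',
  dy/dx = -(x/32)/(y/8) = -x/(4y)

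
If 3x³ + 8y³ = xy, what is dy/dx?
Apply d/dx to both sides, remembering that y depends on x. Each occurrence of y therefore brings in a y' = dy/dx via the chain rule.

With F(x, y) equal to the left-hand side minus the right, differentiate F term by term:
  d/dx[3x^3] = 9x^2
  d/dx[-xy] = -x·y' - y
  d/dx[8y^3] = 24y^2·y'
Adding these up, d/dx[F] = 0 becomes
  (9x^2 - y) + (-x + 24y^2)·y' = 0,
so isolating y',
  dy/dx = -(9x^2 - y)/(-x + 24y^2) = (9x^2 - y)/(x - 24y^2)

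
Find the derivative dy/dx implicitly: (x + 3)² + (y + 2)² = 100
Differentiate both sides with respect to x, treating y as y(x). By the chain rule, any term containing y contributes a factor of y' = dy/dx when we differentiate it.

Move every term to one side and write the relation as F(x, y) = 0. Term by term,
  d/dx[(x + 3)^2] = 2x + 6
  d/dx[(y + 2)^2] = 2·y'(y + 2)
  d/dx[-100] = 0

The pieces without y' make up ∂F/∂x and the coefficient of y' is ∂F/∂y:
  ∂F/∂x = 2x + 6,
  ∂F/∂y = 2y + 4.

Since d/dx[F] = ∂F/∂x + (∂F/∂y)·y' = 0, solve for y':
  (∂F/∂y)·y' = -∂F/∂x
  dy/dx = -(∂F/∂x)/(∂F/∂y) = -(2x + 6)/(2y + 4) = (-x - 3)/(y + 2)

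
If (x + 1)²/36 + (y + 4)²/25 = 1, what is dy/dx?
Differentiate the relation implicitly: treat y = y(x) and apply the chain rule, so every y-derivative picks up a y' = dy/dx factor.

With everything moved to the left-hand side, differentiate term by term:
  d/dx[(x + 1)^2/36] = x/18 + 1/18
  d/dx[(y + 4)^2/25] = 2·y'(y + 4)/25
  d/dx[-1] = 0

Separating the contributions that come from x directly and those that come through y:
  without y':      x/18 + 1/18
  multiplying y':  2y/25 + 8/25

so (x/18 + 1/18) + (2y/25 + 8/25)·y' = 0, and therefore
  dy/dx = -(x/18 + 1/18)/(2y/25 + 8/25)
        = -((x + 1)/18)/(2(y + 4)/25) = 25(-x - 1)/(36(y + 4))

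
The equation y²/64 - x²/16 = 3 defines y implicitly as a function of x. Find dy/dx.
Differentiate the relation implicitly: treat y = y(x) and apply the chain rule, so every y-derivative picks up a y' = dy/dx factor.

With everything moved to the left-hand side, differentiate term by term:
  d/dx[-x^2/16] = -x/8
  d/dx[y^2/64] = y·y'/32
  d/dx[-3] = 0

Separating the contributions that come from x directly and those that come through y:
  without y':      -x/8
  multiplying y':  y/32

so (-x/8) + (y/32)·y' = 0, and therefore
  dy/dx = -(-x/8)/(y/32) = 4x/y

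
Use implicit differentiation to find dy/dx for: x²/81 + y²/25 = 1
Apply d/dx to both sides, remembering that y depends on x. Each occurrence of y therefore brings in a y' = dy/dx via the chain rule.

With F(x, y) equal to the left-hand side minus the right, differentiate F term by term:
  d/dx[x^2/81] = 2x/81
  d/dx[y^2/25] = 2y·y'/25
  d/dx[-1] = 0
Adding these up, d/dx[F] = 0 becomes
  (2x/81) + (2y/25)·y' = 0,
so isolating y',
  dy/dx = -(2x/81)/(2y/25) = -25x/(81y)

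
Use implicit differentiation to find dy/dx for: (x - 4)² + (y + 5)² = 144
Differentiate the relation implicitly: treat y = y(x) and apply the chain rule, so every y-derivative picks up a y' = dy/dx factor.

With everything moved to the left-hand side, differentiate term by term:
  d/dx[(x - 4)^2] = 2x - 8
  d/dx[(y + 5)^2] = 2·y'(y + 5)
  d/dx[-144] = 0

Separating the contributions that come from x directly and those that come through y:
  without y':      2x - 8
  multiplying y':  2y + 10

so (2x - 8) + (2y + 10)·y' = 0, and therefore
  dy/dx = -(2x - 8)/(2y + 10) = (4 - x)/(y + 5)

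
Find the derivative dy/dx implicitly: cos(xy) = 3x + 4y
Differentiate both sides with respect to x, treating y as y(x). By the chain rule, any term containing y contributes a factor of y' = dy/dx when we differentiate it.

Move every term to one side and write the relation as F(x, y) = 0. Term by term,
  d/dx[-3x] = -3
  d/dx[-4y] = -4·y'
  d/dx[cos(xy)] = -(x·y' + y)·sin(xy)

The pieces without y' make up ∂F/∂x and the coefficient of y' is ∂F/∂y:
  ∂F/∂x = -y·sin(xy) - 3,
  ∂F/∂y = -x·sin(xy) - 4.

Since d/dx[F] = ∂F/∂x + (∂F/∂y)·y' = 0, solve for y':
  (∂F/∂y)·y' = -∂F/∂x
  dy/dx = -(∂F/∂x)/(∂F/∂y) = -(-y·sin(xy) - 3)/(-x·sin(xy) - 4) = -(y·sin(xy) + 3)/(x·sin(xy) + 4)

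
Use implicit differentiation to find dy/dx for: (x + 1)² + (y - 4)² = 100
Differentiate both sides with respect to x, treating y as y(x). By the chain rule, any term containing y contributes a factor of y' = dy/dx when we differentiate it.

Move every term to one side and write the relation as F(x, y) = 0. Term by term,
  d/dx[(x + 1)^2] = 2x + 2
  d/dx[(y - 4)^2] = 2·y'(y - 4)
  d/dx[-100] = 0

The pieces without y' make up ∂F/∂x and the coefficient of y' is ∂F/∂y:
  ∂F/∂x = 2x + 2,
  ∂F/∂y = 2y - 8.

Since d/dx[F] = ∂F/∂x + (∂F/∂y)·y' = 0, solve for y':
  (∂F/∂y)·y' = -∂F/∂x
  dy/dx = -(∂F/∂x)/(∂F/∂y) = -(2x + 2)/(2y - 8) = (-x - 1)/(y - 4)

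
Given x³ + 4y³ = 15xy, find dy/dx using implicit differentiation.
Differentiate the relation implicitly: treat y = y(x) and apply the chain rule, so every y-derivative picks up a y' = dy/dx factor.

With everything moved to the left-hand side, differentiate term by term:
  d/dx[x^3] = 3x^2
  d/dx[-15xy] = -15x·y' - 15y
  d/dx[4y^3] = 12y^2·y'

Separating the contributions that come from x directly and those that come through y:
  without y':      3x^2 - 15y
  multiplying y':  -15x + 12y^2

so (3x^2 - 15y) + (-15x + 12y^2)·y' = 0, and therefore
  dy/dx = -(3x^2 - 15y)/(-15x + 12y^2) = (x^2 - 5y)/(5x - 4y^2)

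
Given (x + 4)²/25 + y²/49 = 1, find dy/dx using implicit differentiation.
Differentiate the relation implicitly: treat y = y(x) and apply the chain rule, so every y-derivative picks up a y' = dy/dx factor.

With everything moved to the left-hand side, differentiate term by term:
  d/dx[y^2/49] = 2y·y'/49
  d/dx[(x + 4)^2/25] = 2x/25 + 8/25
  d/dx[-1] = 0

Separating the contributions that come from x directly and those that come through y:
  without y':      2x/25 + 8/25
  multiplying y':  2y/49

so (2x/25 + 8/25) + (2y/49)·y' = 0, and therefore
  dy/dx = -(2x/25 + 8/25)/(2y/49)
        = -(2(x + 4)/25)/(2y/49) = 49(-x - 4)/(25y)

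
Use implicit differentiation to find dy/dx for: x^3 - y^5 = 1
Differentiate both sides with respect to x, treating y as y(x). By the chain rule, any term containing y contributes a factor of y' = dy/dx when we differentiate it.

Move every term to one side and write the relation as F(x, y) = 0. Term by term,
  d/dx[x^3] = 3x^2
  d/dx[-y^5] = -5y^4·y'
  d/dx[-1] = 0

The pieces without y' make up ∂F/∂x and the coefficient of y' is ∂F/∂y:
  ∂F/∂x = 3x^2,
  ∂F/∂y = -5y^4.

Since d/dx[F] = ∂F/∂x + (∂F/∂y)·y' = 0, solve for y':
  (∂F/∂y)·y' = -∂F/∂x
  dy/dx = -(∂F/∂x)/(∂F/∂y) = -(3x^2)/(-5y^4) = 3x^2/(5y^4)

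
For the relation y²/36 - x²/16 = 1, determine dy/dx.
Take d/dx of both sides. Since y is implicitly a function of x, the chain rule attaches a y' = dy/dx factor whenever we differentiate through y.

Set F(x, y) = (left side) − (right side), so the curve is F = 0. Differentiating each term of F:
  d/dx[-x^2/16] = -x/8
  d/dx[y^2/36] = y·y'/18
  d/dx[-1] = 0

Collecting, the y'-free part is the partial derivative in x and the y' coefficient is the partial derivative in y:
  ∂F/∂x = -x/8
  ∂F/∂y = y/18

so d/dx[F(x, y(x))] = ∂F/∂x + (∂F/∂y)·y' = 0. Rearranging,
  dy/dx = -(∂F/∂x)/(∂F/∂y) = -(-x/8)/(y/18) = 9x/(4y)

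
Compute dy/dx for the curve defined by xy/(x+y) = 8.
Differentiate both sides with respect to x, treating y as y(x). By the chain rule, any term containing y contributes a factor of y' = dy/dx when we differentiate it.

Move every term to one side and write the relation as F(x, y) = 0. Term by term,
  d/dx[xy/(x + y)] = xy(-y' - 1)/(x + y)^2 + x·y'/(x + y) + y/(x + y)
  d/dx[-8] = 0

The pieces without y' make up ∂F/∂x and the coefficient of y' is ∂F/∂y:
  ∂F/∂x = -xy/(x + y)^2 + y/(x + y),
  ∂F/∂y = -xy/(x + y)^2 + x/(x + y).

Since d/dx[F] = ∂F/∂x + (∂F/∂y)·y' = 0, solve for y':
  (∂F/∂y)·y' = -∂F/∂x
  dy/dx = -(∂F/∂x)/(∂F/∂y) = -(-xy/(x + y)^2 + y/(x + y))/(-xy/(x + y)^2 + x/(x + y))
        = -(y^2/(x + y)^2)/(x^2/(x + y)^2) = -y^2/x^2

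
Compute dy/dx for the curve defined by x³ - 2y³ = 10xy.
Apply d/dx to both sides, remembering that y depends on x. Each occurrence of y therefore brings in a y' = dy/dx via the chain rule.

With F(x, y) equal to the left-hand side minus the right, differentiate F term by term:
  d/dx[x^3] = 3x^2
  d/dx[-10xy] = -10x·y' - 10y
  d/dx[-2y^3] = -6y^2·y'
Adding these up, d/dx[F] = 0 becomes
  (3x^2 - 10y) + (-10x - 6y^2)·y' = 0,
so isolating y',
  dy/dx = -(3x^2 - 10y)/(-10x - 6y^2) = (3x^2 - 10y)/(2(5x + 3y^2))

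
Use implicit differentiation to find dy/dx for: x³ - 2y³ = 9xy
Differentiate both sides with respect to x, treating y as y(x). By the chain rule, any term containing y contributes a factor of y' = dy/dx when we differentiate it.

Move every term to one side and write the relation as F(x, y) = 0. Term by term,
  d/dx[x^3] = 3x^2
  d/dx[-9xy] = -9x·y' - 9y
  d/dx[-2y^3] = -6y^2·y'

The pieces without y' make up ∂F/∂x and the coefficient of y' is ∂F/∂y:
  ∂F/∂x = 3x^2 - 9y,
  ∂F/∂y = -9x - 6y^2.

Since d/dx[F] = ∂F/∂x + (∂F/∂y)·y' = 0, solve for y':
  (∂F/∂y)·y' = -∂F/∂x
  dy/dx = -(∂F/∂x)/(∂F/∂y) = -(3x^2 - 9y)/(-9x - 6y^2) = (x^2 - 3y)/(3x + 2y^2)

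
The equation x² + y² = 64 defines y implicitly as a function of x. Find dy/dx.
Apply d/dx to both sides, remembering that y depends on x. Each occurrence of y therefore brings in a y' = dy/dx via the chain rule.

With F(x, y) equal to the left-hand side minus the right, differentiate F term by term:
  d/dx[x^2] = 2x
  d/dx[y^2] = 2y·y'
  d/dx[-64] = 0
Adding these up, d/dx[F] = 0 becomes
  (2x) + (2y)·y' = 0,
so isolating y',
  dy/dx = -(2x)/(2y) = -x/y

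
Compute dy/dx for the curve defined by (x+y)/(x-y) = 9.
Take d/dx of both sides. Since y is implicitly a function of x, the chain rule attaches a y' = dy/dx factor whenever we differentiate through y.

Set F(x, y) = (left side) − (right side), so the curve is F = 0. Differentiating each term of F:
  d/dx[(x + y)/(x - y)] = (y' + 1)/(x - y) + (x + y)(y' - 1)/(x - y)^2
  d/dx[-9] = 0

Collecting, the y'-free part is the partial derivative in x and the y' coefficient is the partial derivative in y:
  ∂F/∂x = 1/(x - y) - (x + y)/(x - y)^2
  ∂F/∂y = 1/(x - y) + (x + y)/(x - y)^2

so d/dx[F(x, y(x))] = ∂F/∂x + (∂F/∂y)·y' = 0. Rearranging,
  dy/dx = -(∂F/∂x)/(∂F/∂y) = -(1/(x - y) - (x + y)/(x - y)^2)/(1/(x - y) + (x + y)/(x - y)^2)
        = -(-2y/(x - y)^2)/(2x/(x - y)^2) = y/x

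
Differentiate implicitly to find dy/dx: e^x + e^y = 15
Take d/dx of both sides. Since y is implicitly a function of x, the chain rule attaches a y' = dy/dx factor whenever we differentiate through y.

Set F(x, y) = (left side) − (right side), so the curve is F = 0. Differentiating each term of F:
  d/dx[e^(x)] = e^(x)
  d/dx[e^(y)] = y'·e^(y)
  d/dx[-15] = 0

Collecting, the y'-free part is the partial derivative in x and the y' coefficient is the partial derivative in y:
  ∂F/∂x = e^(x)
  ∂F/∂y = e^(y)

so d/dx[F(x, y(x))] = ∂F/∂x + (∂F/∂y)·y' = 0. Rearranging,
  dy/dx = -(∂F/∂x)/(∂F/∂y) = -(e^(x))/(e^(y)) = -e^(x - y)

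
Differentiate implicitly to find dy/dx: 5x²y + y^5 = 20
Differentiate both sides with respect to x, treating y as y(x). By the chain rule, any term containing y contributes a factor of y' = dy/dx when we differentiate it.

Move every term to one side and write the relation as F(x, y) = 0. Term by term,
  d/dx[5x^2y] = 5x^2·y' + 10xy
  d/dx[y^5] = 5y^4·y'
  d/dx[-20] = 0

The pieces without y' make up ∂F/∂x and the coefficient of y' is ∂F/∂y:
  ∂F/∂x = 10xy,
  ∂F/∂y = 5x^2 + 5y^4.

Since d/dx[F] = ∂F/∂x + (∂F/∂y)·y' = 0, solve for y':
  (∂F/∂y)·y' = -∂F/∂x
  dy/dx = -(∂F/∂x)/(∂F/∂y) = -(10xy)/(5x^2 + 5y^4) = -2xy/(x^2 + y^4)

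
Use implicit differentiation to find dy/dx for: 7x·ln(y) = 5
Differentiate the relation implicitly: treat y = y(x) and apply the chain rule, so every y-derivative picks up a y' = dy/dx factor.

With everything moved to the left-hand side, differentiate term by term:
  d/dx[7x·ln(y)] = 7x·y'/y + 7ln(y)
  d/dx[-5] = 0

Separating the contributions that come from x directly and those that come through y:
  without y':      7ln(y)
  multiplying y':  7x/y

so (7ln(y)) + (7x/y)·y' = 0, and therefore
  dy/dx = -(7ln(y))/(7x/y) = -y·ln(y)/x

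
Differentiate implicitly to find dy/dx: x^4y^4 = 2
Differentiate the relation implicitly: treat y = y(x) and apply the chain rule, so every y-derivative picks up a y' = dy/dx factor.

With everything moved to the left-hand side, differentiate term by term:
  d/dx[x^4y^4] = 4x^4y^3·y' + 4x^3y^4
  d/dx[-2] = 0

Separating the contributions that come from x directly and those that come through y:
  without y':      4x^3y^4
  multiplying y':  4x^4y^3

so (4x^3y^4) + (4x^4y^3)·y' = 0, and therefore
  dy/dx = -(4x^3y^4)/(4x^4y^3) = -y/x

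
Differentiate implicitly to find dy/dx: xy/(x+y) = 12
Apply d/dx to both sides, remembering that y depends on x. Each occurrence of y therefore brings in a y' = dy/dx via the chain rule.

With F(x, y) equal to the left-hand side minus the right, differentiate F term by term:
  d/dx[xy/(x + y)] = xy(-y' - 1)/(x + y)^2 + x·y'/(x + y) + y/(x + y)
  d/dx[-12] = 0
Adding these up, d/dx[F] = 0 becomes
  (-xy/(x + y)^2 + y/(x + y)) + (-xy/(x + y)^2 + x/(x + y))·y' = 0,
so isolating y',
  dy/dx = -(-xy/(x + y)^2 + y/(x + y))/(-xy/(x + y)^2 + x/(x + y))
        = -(y^2/(x + y)^2)/(x^2/(x + y)^2) = -y^2/x^2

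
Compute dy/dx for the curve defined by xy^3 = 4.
Differentiate both sides with respect to x, treating y as y(x). By the chain rule, any term containing y contributes a factor of y' = dy/dx when we differentiate it.

Move every term to one side and write the relation as F(x, y) = 0. Term by term,
  d/dx[xy^3] = 3xy^2·y' + y^3
  d/dx[-4] = 0

The pieces without y' make up ∂F/∂x and the coefficient of y' is ∂F/∂y:
  ∂F/∂x = y^3,
  ∂F/∂y = 3xy^2.

Since d/dx[F] = ∂F/∂x + (∂F/∂y)·y' = 0, solve for y':
  (∂F/∂y)·y' = -∂F/∂x
  dy/dx = -(∂F/∂x)/(∂F/∂y) = -(y^3)/(3xy^2) = -y/(3x)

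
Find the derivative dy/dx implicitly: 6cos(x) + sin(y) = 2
Apply d/dx to both sides, remembering that y depends on x. Each occurrence of y therefore brings in a y' = dy/dx via the chain rule.

With F(x, y) equal to the left-hand side minus the right, differentiate F term by term:
  d/dx[sin(y)] = y'·cos(y)
  d/dx[6cos(x)] = -6sin(x)
  d/dx[-2] = 0
Adding these up, d/dx[F] = 0 becomes
  (-6sin(x)) + (cos(y))·y' = 0,
so isolating y',
  dy/dx = -(-6sin(x))/(cos(y)) = 6sin(x)/cos(y)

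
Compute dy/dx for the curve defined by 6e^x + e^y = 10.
Differentiate the relation implicitly: treat y = y(x) and apply the chain rule, so every y-derivative picks up a y' = dy/dx factor.

With everything moved to the left-hand side, differentiate term by term:
  d/dx[6e^(x)] = 6e^(x)
  d/dx[e^(y)] = y'·e^(y)
  d/dx[-10] = 0

Separating the contributions that come from x directly and those that come through y:
  without y':      6e^(x)
  multiplying y':  e^(y)

so (6e^(x)) + (e^(y))·y' = 0, and therefore
  dy/dx = -(6e^(x))/(e^(y)) = -6e^(x - y)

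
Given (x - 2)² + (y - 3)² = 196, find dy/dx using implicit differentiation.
Apply d/dx to both sides, remembering that y depends on x. Each occurrence of y therefore brings in a y' = dy/dx via the chain rule.

With F(x, y) equal to the left-hand side minus the right, differentiate F term by term:
  d/dx[(x - 2)^2] = 2x - 4
  d/dx[(y - 3)^2] = 2·y'(y - 3)
  d/dx[-196] = 0
Adding these up, d/dx[F] = 0 becomes
  (2x - 4) + (2y - 6)·y' = 0,
so isolating y',
  dy/dx = -(2x - 4)/(2y - 6) = (2 - x)/(y - 3)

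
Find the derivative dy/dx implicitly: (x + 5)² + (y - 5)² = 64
Differentiate both sides with respect to x, treating y as y(x). By the chain rule, any term containing y contributes a factor of y' = dy/dx when we differentiate it.

Move every term to one side and write the relation as F(x, y) = 0. Term by term,
  d/dx[(x + 5)^2] = 2x + 10
  d/dx[(y - 5)^2] = 2·y'(y - 5)
  d/dx[-64] = 0

The pieces without y' make up ∂F/∂x and the coefficient of y' is ∂F/∂y:
  ∂F/∂x = 2x + 10,
  ∂F/∂y = 2y - 10.

Since d/dx[F] = ∂F/∂x + (∂F/∂y)·y' = 0, solve for y':
  (∂F/∂y)·y' = -∂F/∂x
  dy/dx = -(∂F/∂x)/(∂F/∂y) = -(2x + 10)/(2y - 10) = (-x - 5)/(y - 5)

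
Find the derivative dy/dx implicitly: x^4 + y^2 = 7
Differentiate the relation implicitly: treat y = y(x) and apply the chain rule, so every y-derivative picks up a y' = dy/dx factor.

With everything moved to the left-hand side, differentiate term by term:
  d/dx[x^4] = 4x^3
  d/dx[y^2] = 2y·y'
  d/dx[-7] = 0

Separating the contributions that come from x directly and those that come through y:
  without y':      4x^3
  multiplying y':  2y

so (4x^3) + (2y)·y' = 0, and therefore
  dy/dx = -(4x^3)/(2y) = -2x^3/y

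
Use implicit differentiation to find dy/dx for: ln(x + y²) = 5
Differentiate the relation implicitly: treat y = y(x) and apply the chain rule, so every y-derivative picks up a y' = dy/dx factor.

With everything moved to the left-hand side, differentiate term by term:
  d/dx[ln(x + y^2)] = (2y·y' + 1)/(x + y^2)
  d/dx[-5] = 0

Separating the contributions that come from x directly and those that come through y:
  without y':      1/(x + y^2)
  multiplying y':  2y/(x + y^2)

so (1/(x + y^2)) + (2y/(x + y^2))·y' = 0, and therefore
  dy/dx = -(1/(x + y^2))/(2y/(x + y^2)) = -1/(2y)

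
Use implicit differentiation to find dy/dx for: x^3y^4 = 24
Take d/dx of both sides. Since y is implicitly a function of x, the chain rule attaches a y' = dy/dx factor whenever we differentiate through y.

Set F(x, y) = (left side) − (right side), so the curve is F = 0. Differentiating each term of F:
  d/dx[x^3y^4] = 4x^3y^3·y' + 3x^2y^4
  d/dx[-24] = 0

Collecting, the y'-free part is the partial derivative in x and the y' coefficient is the partial derivative in y:
  ∂F/∂x = 3x^2y^4
  ∂F/∂y = 4x^3y^3

so d/dx[F(x, y(x))] = ∂F/∂x + (∂F/∂y)·y' = 0. Rearranging,
  dy/dx = -(∂F/∂x)/(∂F/∂y) = -(3x^2y^4)/(4x^3y^3) = -3y/(4x)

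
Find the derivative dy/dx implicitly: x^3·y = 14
Apply d/dx to both sides, remembering that y depends on x. Each occurrence of y therefore brings in a y' = dy/dx via the chain rule.

With F(x, y) equal to the left-hand side minus the right, differentiate F term by term:
  d/dx[x^3y] = x^3·y' + 3x^2y
  d/dx[-14] = 0
Adding these up, d/dx[F] = 0 becomes
  (3x^2y) + (x^3)·y' = 0,
so isolating y',
  dy/dx = -(3x^2y)/(x^3) = -3y/x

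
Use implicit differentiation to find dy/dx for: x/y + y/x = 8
Apply d/dx to both sides, remembering that y depends on x. Each occurrence of y therefore brings in a y' = dy/dx via the chain rule.

With F(x, y) equal to the left-hand side minus the right, differentiate F term by term:
  d/dx[x/y] = -x·y'/y^2 + 1/y
  d/dx[y/x] = y'/x - y/x^2
  d/dx[-8] = 0
Adding these up, d/dx[F] = 0 becomes
  (1/y - y/x^2) + (-x/y^2 + 1/x)·y' = 0,
so isolating y',
  dy/dx = -(1/y - y/x^2)/(-x/y^2 + 1/x)
        = -((x - y)(x + y)/(x^2y))/(-(x - y)(x + y)/(xy^2)) = y/x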